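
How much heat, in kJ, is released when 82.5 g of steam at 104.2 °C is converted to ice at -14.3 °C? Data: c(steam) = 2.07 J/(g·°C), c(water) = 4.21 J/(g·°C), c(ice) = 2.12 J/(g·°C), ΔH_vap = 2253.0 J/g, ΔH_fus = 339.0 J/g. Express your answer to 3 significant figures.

q1 (cool steam 104.2→100 °C): 82.5 × 2.07 × 4.2 = 717 J
q2 (condense at 100 °C): 82.5 × 2253.0 = 185873 J
q3 (cool water 100→0 °C): 82.5 × 4.21 × 100.0 = 34733 J
q4 (freeze at 0 °C): 82.5 × 339.0 = 27968 J
q5 (cool ice 0→-14.3 °C): 82.5 × 2.12 × 14.3 = 2501 J
Total: 717 + 185873 + 34733 + 27968 + 2501 = 251792 J = 252 kJ

q = 252 kJ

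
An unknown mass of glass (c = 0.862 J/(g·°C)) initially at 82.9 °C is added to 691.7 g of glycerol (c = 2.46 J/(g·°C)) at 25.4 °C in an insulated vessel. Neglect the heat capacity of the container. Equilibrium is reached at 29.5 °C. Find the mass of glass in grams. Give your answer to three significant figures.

m = 152 g

q_gained = (691.7 × 2.46) × (29.5 − 25.4) = 6976 J
q_lost = m × 0.862 × (82.9 − 29.5) = 46.0308 m
m = 6976 / 46.0308 = 152 g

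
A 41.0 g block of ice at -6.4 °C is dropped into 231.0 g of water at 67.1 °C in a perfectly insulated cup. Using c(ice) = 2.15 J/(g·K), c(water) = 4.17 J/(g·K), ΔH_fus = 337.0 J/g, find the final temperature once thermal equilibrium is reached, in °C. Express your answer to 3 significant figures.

Heat to bring ice to 0 °C and melt it: q₁ = 41.0×2.15×6.4 + 41.0×337.0 = 14381 J
Heat the water can supply cooling to 0 °C: 231.0×4.17×67.1 = 64635.4 J > q₁, so all ice melts.
Energy balance: 231.0×4.17×(67.1 − T) = 14381 + 41.0×4.17×(T − 0)
963.27(67.1 − T) = 14381 + 170.97 T
64635.4 − 14381 = 1134.24 T
T = 50254.4 / 1134.24 = 44.31 °C

T_f = 44.3 °C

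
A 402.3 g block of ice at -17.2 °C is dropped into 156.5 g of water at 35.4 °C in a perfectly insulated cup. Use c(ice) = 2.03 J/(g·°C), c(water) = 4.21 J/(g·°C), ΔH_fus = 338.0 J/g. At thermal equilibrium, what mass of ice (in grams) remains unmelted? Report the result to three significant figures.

Heat to warm all ice to 0 °C: 402.3×2.03×17.2 = 14047 J
Heat released by water cooling to 0 °C: 156.5×4.21×35.4 = 23324 J
23324 J < 14047 + 402.3×338.0 = 150024.4 J, so not all ice melts; final T = 0 °C.
Heat left for melting: 23324 − 14047 = 9277 J
Mass melted = 9277 / 338.0 = 27.45 g
Ice remaining = 402.3 − 27.45 = 374.85 g

m_ice remaining = 375 g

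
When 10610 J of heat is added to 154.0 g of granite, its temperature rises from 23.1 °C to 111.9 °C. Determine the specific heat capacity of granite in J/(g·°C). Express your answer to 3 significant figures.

c = 0.776 J/(g·°C)

c = q / (m ΔT) = 10610 / (154.0 × 88.8)
c = 10610 / 13675.2 = 0.776 J/(g·°C)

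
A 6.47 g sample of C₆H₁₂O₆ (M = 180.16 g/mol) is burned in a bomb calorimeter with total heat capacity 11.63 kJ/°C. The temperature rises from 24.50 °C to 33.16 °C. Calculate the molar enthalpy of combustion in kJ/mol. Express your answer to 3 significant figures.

ΔH = -2800 kJ/mol

ΔT = 33.16 − 24.50 = 8.66 °C
q_cal = C_cal × ΔT = 11.63 × 8.66 = 100.7158 kJ
n = 6.47 / 180.16 = 0.03591 mol
q_rxn = −q_cal = -100.7158 kJ
ΔH = -100.7158 / 0.03591 = -2804.7 kJ/mol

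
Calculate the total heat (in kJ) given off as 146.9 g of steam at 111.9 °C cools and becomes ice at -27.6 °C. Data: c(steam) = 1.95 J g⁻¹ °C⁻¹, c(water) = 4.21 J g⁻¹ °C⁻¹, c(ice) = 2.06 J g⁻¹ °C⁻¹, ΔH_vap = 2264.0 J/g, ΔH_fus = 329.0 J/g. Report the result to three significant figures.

q = 455 kJ

q1 (cool steam 111.9→100 °C): 146.9 × 1.95 × 11.9 = 3409 J
q2 (condense at 100 °C): 146.9 × 2264.0 = 332582 J
q3 (cool water 100→0 °C): 146.9 × 4.21 × 100.0 = 61845 J
q4 (freeze at 0 °C): 146.9 × 329.0 = 48330 J
q5 (cool ice 0→-27.6 °C): 146.9 × 2.06 × 27.6 = 8352 J
Total: 3409 + 332582 + 61845 + 48330 + 8352 = 454518 J = 455 kJ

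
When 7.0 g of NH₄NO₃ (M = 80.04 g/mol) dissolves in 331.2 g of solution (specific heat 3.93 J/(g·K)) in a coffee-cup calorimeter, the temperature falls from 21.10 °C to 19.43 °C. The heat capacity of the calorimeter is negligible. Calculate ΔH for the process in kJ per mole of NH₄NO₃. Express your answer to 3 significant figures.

ΔH = 24.9 kJ/mol

|ΔT| = |19.43 − 21.10| = 1.67 °C
|q_surr| = (331.2 × 3.93) × 1.67 = 1301.616 × 1.67 = 2174 J
n(NH₄NO₃) = 7.0 / 80.04 = 0.08746 mol
Temperature fell, so q_rxn = +|q_surr| = 2.174 kJ
ΔH = q_rxn / n = 24.86 kJ/mol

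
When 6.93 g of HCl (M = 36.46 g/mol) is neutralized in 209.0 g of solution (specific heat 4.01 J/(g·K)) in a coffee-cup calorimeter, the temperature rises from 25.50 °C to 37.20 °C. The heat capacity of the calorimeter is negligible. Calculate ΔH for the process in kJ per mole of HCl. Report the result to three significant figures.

ΔH = -51.6 kJ/mol

|ΔT| = |37.20 − 25.50| = 11.70 °C
|q_surr| = (209.0 × 4.01) × 11.70 = 838.09 × 11.70 = 9806 J
n(HCl) = 6.93 / 36.46 = 0.1901 mol
Temperature rose, so q_rxn = −|q_surr| = -9.806 kJ
ΔH = q_rxn / n = -51.58 kJ/mol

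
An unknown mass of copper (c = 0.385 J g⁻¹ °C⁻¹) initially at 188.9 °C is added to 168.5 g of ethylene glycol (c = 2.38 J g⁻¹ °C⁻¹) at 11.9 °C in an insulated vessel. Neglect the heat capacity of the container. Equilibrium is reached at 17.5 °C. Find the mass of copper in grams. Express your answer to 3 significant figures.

m = 34.0 g

q_gained = (168.5 × 2.38) × (17.5 − 11.9) = 2246 J
q_lost = m × 0.385 × (188.9 − 17.5) = 65.989 m
m = 2246 / 65.989 = 34.0 g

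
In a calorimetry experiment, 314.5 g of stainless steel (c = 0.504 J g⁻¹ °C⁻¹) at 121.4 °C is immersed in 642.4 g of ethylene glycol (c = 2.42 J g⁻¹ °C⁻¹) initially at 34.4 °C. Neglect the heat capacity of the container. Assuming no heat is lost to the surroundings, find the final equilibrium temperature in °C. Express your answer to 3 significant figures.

Heat lost by stainless steel = heat gained by ethylene glycol.
(314.5)(0.504)(121.4 − T) = (642.4)(2.42)(T − 34.4)
158.508 (121.4 − T) = 1554.608 (T − 34.4)
19242.9 − 158.508 T = 1554.608 T − 53478.5
72721.4 = 1713.116 T
T = 42.4498 °C

T_f = 42.4 °C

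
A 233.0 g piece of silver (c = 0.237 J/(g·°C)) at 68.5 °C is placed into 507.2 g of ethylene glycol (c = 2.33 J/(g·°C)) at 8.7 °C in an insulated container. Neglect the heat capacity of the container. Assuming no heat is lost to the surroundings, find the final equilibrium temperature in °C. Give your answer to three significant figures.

T_f = 11.4 °C

Heat lost by silver = heat gained by ethylene glycol.
(233.0)(0.237)(68.5 − T) = (507.2)(2.33)(T − 8.7)
55.221 (68.5 − T) = 1181.776 (T − 8.7)
3782.6 − 55.221 T = 1181.776 T − 10281
14063.6 = 1236.997 T
T = 11.37 °C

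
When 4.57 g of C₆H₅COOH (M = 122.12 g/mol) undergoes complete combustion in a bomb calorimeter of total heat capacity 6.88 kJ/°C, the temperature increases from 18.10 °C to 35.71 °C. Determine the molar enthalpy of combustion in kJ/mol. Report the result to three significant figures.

ΔH = -3240 kJ/mol

ΔT = 35.71 − 18.10 = 17.61 °C
q_cal = C_cal × ΔT = 6.88 × 17.61 = 121.1568 kJ
n = 4.57 / 122.12 = 0.03742 mol
q_rxn = −q_cal = -121.1568 kJ
ΔH = -121.1568 / 0.03742 = -3238 kJ/mol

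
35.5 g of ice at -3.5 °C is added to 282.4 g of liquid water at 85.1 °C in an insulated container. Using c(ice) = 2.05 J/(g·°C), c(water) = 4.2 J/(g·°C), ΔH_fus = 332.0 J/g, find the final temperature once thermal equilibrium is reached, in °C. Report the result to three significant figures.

T_f = 66.6 °C

Heat to bring ice to 0 °C and melt it: q₁ = 35.5×2.05×3.5 + 35.5×332.0 = 12041 J
Heat the water can supply cooling to 0 °C: 282.4×4.2×85.1 = 100935 J > q₁, so all ice melts.
Energy balance: 282.4×4.2×(85.1 − T) = 12041 + 35.5×4.2×(T − 0)
1186.08(85.1 − T) = 12041 + 149.1 T
100935 − 12041 = 1335.18 T
T = 88894 / 1335.18 = 66.58 °C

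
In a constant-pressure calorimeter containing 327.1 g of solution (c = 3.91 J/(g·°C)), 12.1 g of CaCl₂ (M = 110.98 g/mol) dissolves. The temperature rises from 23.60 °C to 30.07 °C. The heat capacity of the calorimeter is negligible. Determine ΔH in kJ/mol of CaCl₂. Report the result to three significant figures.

ΔH = -75.9 kJ/mol

|ΔT| = |30.07 − 23.60| = 6.47 °C
|q_surr| = (327.1 × 3.91) × 6.47 = 1278.961 × 6.47 = 8275 J
n(CaCl₂) = 12.1 / 110.98 = 0.1090 mol
Temperature rose, so q_rxn = −|q_surr| = -8.275 kJ
ΔH = q_rxn / n = -75.92 kJ/mol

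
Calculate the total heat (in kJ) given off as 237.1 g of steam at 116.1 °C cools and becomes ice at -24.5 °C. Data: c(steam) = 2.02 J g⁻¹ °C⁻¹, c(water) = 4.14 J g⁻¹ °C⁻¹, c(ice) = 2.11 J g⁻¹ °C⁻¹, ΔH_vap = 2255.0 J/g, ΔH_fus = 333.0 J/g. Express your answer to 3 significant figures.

q = 732 kJ

q1 (cool steam 116.1→100 °C): 237.1 × 2.02 × 16.1 = 7711 J
q2 (condense at 100 °C): 237.1 × 2255.0 = 534661 J
q3 (cool water 100→0 °C): 237.1 × 4.14 × 100.0 = 98159 J
q4 (freeze at 0 °C): 237.1 × 333.0 = 78954 J
q5 (cool ice 0→-24.5 °C): 237.1 × 2.11 × 24.5 = 12257 J
Total: 7711 + 534661 + 98159 + 78954 + 12257 = 731742 J = 732 kJ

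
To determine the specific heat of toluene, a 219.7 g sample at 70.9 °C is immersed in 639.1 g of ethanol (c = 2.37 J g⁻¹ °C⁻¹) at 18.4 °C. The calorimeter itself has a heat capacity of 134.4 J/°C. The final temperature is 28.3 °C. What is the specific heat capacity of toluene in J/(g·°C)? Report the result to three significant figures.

c = 1.74 J/(g·°C)

q_gained = (639.1 × 2.37 + 134.4) × (28.3 − 18.4) = 16330 J
q_lost = 219.7 × c × (70.9 − 28.3) = 9359.22 c
Set equal: c = 16330 / 9359.22 = 1.74 J/(g·°C)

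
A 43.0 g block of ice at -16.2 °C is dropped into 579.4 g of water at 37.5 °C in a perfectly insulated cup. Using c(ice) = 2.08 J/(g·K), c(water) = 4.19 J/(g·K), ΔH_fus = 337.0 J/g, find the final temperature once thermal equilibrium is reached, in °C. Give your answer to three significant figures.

Heat to bring ice to 0 °C and melt it: q₁ = 43.0×2.08×16.2 + 43.0×337.0 = 15940 J
Heat the water can supply cooling to 0 °C: 579.4×4.19×37.5 = 91038.2 J > q₁, so all ice melts.
Energy balance: 579.4×4.19×(37.5 − T) = 15940 + 43.0×4.19×(T − 0)
2427.686(37.5 − T) = 15940 + 180.17 T
91038.2 − 15940 = 2607.856 T
T = 75098.2 / 2607.856 = 28.80 °C

T_f = 28.8 °C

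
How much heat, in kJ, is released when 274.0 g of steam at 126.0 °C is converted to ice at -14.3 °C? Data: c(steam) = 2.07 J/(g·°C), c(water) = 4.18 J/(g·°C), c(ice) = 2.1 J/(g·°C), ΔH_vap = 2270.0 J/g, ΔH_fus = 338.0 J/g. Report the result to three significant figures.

q1 (cool steam 126.0→100 °C): 274.0 × 2.07 × 26.0 = 14747 J
q2 (condense at 100 °C): 274.0 × 2270.0 = 621980 J
q3 (cool water 100→0 °C): 274.0 × 4.18 × 100.0 = 114532 J
q4 (freeze at 0 °C): 274.0 × 338.0 = 92612 J
q5 (cool ice 0→-14.3 °C): 274.0 × 2.1 × 14.3 = 8228 J
Total: 14747 + 621980 + 114532 + 92612 + 8228 = 852099 J = 852 kJ

q = 852 kJ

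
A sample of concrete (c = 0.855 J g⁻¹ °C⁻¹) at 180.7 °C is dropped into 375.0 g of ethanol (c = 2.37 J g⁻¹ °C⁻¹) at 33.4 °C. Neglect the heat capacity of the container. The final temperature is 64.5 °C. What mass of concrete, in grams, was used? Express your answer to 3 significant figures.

m = 278 g

q_gained = (375.0 × 2.37) × (64.5 − 33.4) = 27640 J
q_lost = m × 0.855 × (180.7 − 64.5) = 99.351 m
m = 27640 / 99.351 = 278 g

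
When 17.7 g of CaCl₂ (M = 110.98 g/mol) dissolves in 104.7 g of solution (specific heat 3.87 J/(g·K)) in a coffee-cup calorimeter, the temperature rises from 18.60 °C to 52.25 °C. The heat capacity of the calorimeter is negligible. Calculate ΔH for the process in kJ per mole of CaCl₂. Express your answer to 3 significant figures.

ΔH = -85.5 kJ/mol

|ΔT| = |52.25 − 18.60| = 33.65 °C
|q_surr| = (104.7 × 3.87) × 33.65 = 405.189 × 33.65 = 13630 J
n(CaCl₂) = 17.7 / 110.98 = 0.1595 mol
Temperature rose, so q_rxn = −|q_surr| = -13.63 kJ
ΔH = q_rxn / n = -85.45 kJ/mol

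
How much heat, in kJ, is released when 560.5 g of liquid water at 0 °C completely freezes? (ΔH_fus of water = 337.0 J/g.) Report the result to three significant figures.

q = m × ΔH_fus = 560.5 × 337.0 = 188900 J = 189 kJ

q = 189 kJ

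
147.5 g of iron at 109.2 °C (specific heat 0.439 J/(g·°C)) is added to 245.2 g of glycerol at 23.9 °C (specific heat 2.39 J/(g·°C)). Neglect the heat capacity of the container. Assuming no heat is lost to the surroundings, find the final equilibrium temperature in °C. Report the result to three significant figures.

T_f = 32.4 °C

Heat lost by iron = heat gained by glycerol.
(147.5)(0.439)(109.2 − T) = (245.2)(2.39)(T − 23.9)
64.7525 (109.2 − T) = 586.028 (T − 23.9)
7071.0 − 64.7525 T = 586.028 T − 14006
21077.0 = 650.7805 T
T = 32.39 °C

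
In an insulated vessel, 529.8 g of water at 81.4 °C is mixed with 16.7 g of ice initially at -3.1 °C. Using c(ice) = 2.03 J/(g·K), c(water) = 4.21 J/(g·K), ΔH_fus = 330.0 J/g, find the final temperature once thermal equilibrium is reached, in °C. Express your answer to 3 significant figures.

Heat to bring ice to 0 °C and melt it: q₁ = 16.7×2.03×3.1 + 16.7×330.0 = 5616.1 J
Heat the water can supply cooling to 0 °C: 529.8×4.21×81.4 = 181559 J > q₁, so all ice melts.
Energy balance: 529.8×4.21×(81.4 − T) = 5616.1 + 16.7×4.21×(T − 0)
2230.458(81.4 − T) = 5616.1 + 70.307 T
181559 − 5616.1 = 2300.765 T
T = 175942.9 / 2300.765 = 76.47 °C

T_f = 76.5 °C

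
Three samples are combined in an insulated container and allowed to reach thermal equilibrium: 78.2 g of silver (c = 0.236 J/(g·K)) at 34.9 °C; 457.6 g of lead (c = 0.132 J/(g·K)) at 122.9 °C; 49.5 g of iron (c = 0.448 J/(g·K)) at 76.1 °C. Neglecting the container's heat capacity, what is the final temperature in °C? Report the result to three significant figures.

T_f = 96.6 °C

Σ mᵢcᵢ(T − Tᵢ) = 0  ⇒  T = Σ mᵢcᵢTᵢ / Σ mᵢcᵢ
Σ mᵢcᵢ = 78.2×0.236 + 457.6×0.132 + 49.5×0.448 = 101.0344
Σ mᵢcᵢTᵢ = 18.4552×34.9 + 60.4032×122.9 + 22.176×76.1 = 9755.2
T = 9755.2 / 101.0344 = 96.55 °C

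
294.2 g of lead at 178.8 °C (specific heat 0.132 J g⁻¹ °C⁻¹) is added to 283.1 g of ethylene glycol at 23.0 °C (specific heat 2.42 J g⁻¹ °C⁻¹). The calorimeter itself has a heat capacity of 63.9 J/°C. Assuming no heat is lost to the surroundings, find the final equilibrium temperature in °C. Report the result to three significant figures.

T_f = 30.7 °C

Heat lost by lead = heat gained by ethylene glycol + calorimeter.
(294.2)(0.132)(178.8 − T) = [(283.1)(2.42) + 63.9](T − 23.0)
38.8344 (178.8 − T) = 749.002 (T − 23.0)
6943.6 − 38.8344 T = 749.002 T − 17227
24170.6 = 787.8364 T
T = 30.68 °C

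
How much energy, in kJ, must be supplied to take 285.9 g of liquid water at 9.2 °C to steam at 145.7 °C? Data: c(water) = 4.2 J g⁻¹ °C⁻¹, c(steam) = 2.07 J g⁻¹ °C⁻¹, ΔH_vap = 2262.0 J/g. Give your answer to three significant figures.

q = 783 kJ

q1 (heat water 9.2→100.0 °C): 285.9 × 4.2 × 90.8 = 109031 J
q2 (vaporize at 100 °C): 285.9 × 2262.0 = 646706 J
q3 (heat steam 100.0→145.7 °C): 285.9 × 2.07 × 45.7 = 27046 J
Total: 109031 + 646706 + 27046 = 782783 J = 783 kJ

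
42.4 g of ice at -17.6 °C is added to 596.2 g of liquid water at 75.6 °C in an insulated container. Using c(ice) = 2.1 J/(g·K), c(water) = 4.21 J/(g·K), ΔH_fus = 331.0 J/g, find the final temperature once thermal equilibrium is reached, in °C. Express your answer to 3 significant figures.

Heat to bring ice to 0 °C and melt it: q₁ = 42.4×2.1×17.6 + 42.4×331.0 = 15602 J
Heat the water can supply cooling to 0 °C: 596.2×4.21×75.6 = 189756 J > q₁, so all ice melts.
Energy balance: 596.2×4.21×(75.6 − T) = 15602 + 42.4×4.21×(T − 0)
2510.002(75.6 − T) = 15602 + 178.504 T
189756 − 15602 = 2688.506 T
T = 174154 / 2688.506 = 64.78 °C

T_f = 64.8 °C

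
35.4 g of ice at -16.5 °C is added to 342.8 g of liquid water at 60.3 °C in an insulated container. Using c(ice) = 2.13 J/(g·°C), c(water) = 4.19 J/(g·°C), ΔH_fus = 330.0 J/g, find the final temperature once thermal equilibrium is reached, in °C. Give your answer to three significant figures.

Heat to bring ice to 0 °C and melt it: q₁ = 35.4×2.13×16.5 + 35.4×330.0 = 12926 J
Heat the water can supply cooling to 0 °C: 342.8×4.19×60.3 = 86610.8 J > q₁, so all ice melts.
Energy balance: 342.8×4.19×(60.3 − T) = 12926 + 35.4×4.19×(T − 0)
1436.332(60.3 − T) = 12926 + 148.326 T
86610.8 − 12926 = 1584.658 T
T = 73684.8 / 1584.658 = 46.50 °C

T_f = 46.5 °C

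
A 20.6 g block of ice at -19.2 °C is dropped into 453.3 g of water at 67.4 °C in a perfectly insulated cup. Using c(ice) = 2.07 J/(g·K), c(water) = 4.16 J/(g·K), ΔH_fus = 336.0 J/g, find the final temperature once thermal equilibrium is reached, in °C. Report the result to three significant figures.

T_f = 60.5 °C

Heat to bring ice to 0 °C and melt it: q₁ = 20.6×2.07×19.2 + 20.6×336.0 = 7740.3 J
Heat the water can supply cooling to 0 °C: 453.3×4.16×67.4 = 127098 J > q₁, so all ice melts.
Energy balance: 453.3×4.16×(67.4 − T) = 7740.3 + 20.6×4.16×(T − 0)
1885.728(67.4 − T) = 7740.3 + 85.696 T
127098 − 7740.3 = 1971.424 T
T = 119357.7 / 1971.424 = 60.54 °C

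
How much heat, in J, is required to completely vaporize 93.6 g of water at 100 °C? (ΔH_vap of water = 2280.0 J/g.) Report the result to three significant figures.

q = 213000 J

q = m × ΔH_vap = 93.6 × 2280.0 = 213400 J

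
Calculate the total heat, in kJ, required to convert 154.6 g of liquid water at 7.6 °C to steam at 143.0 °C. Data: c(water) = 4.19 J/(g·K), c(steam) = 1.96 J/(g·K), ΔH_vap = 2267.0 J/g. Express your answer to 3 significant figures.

q = 423 kJ

q1 (heat water 7.6→100.0 °C): 154.6 × 4.19 × 92.4 = 59854 J
q2 (vaporize at 100 °C): 154.6 × 2267.0 = 350478 J
q3 (heat steam 100.0→143.0 °C): 154.6 × 1.96 × 43.0 = 13030 J
Total: 59854 + 350478 + 13030 = 423362 J = 423 kJ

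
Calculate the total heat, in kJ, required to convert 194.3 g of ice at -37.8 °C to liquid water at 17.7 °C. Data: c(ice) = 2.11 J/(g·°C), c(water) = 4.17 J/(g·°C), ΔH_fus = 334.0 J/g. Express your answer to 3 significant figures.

q = 94.7 kJ

q1 (heat ice -37.8→0.0 °C): 194.3 × 2.11 × 37.8 = 15497 J
q2 (melt at 0 °C): 194.3 × 334.0 = 64896 J
q3 (heat water 0.0→17.7 °C): 194.3 × 4.17 × 17.7 = 14341 J
Total: 15497 + 64896 + 14341 = 94734 J = 94.7 kJ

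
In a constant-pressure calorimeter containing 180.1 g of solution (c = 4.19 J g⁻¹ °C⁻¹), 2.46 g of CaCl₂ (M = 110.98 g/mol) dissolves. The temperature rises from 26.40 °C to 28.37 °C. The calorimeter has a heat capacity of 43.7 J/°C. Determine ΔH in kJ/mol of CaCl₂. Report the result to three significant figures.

ΔH = -70.9 kJ/mol

|ΔT| = |28.37 − 26.40| = 1.97 °C
|q_surr| = (180.1 × 4.19 + 43.7) × 1.97 = 798.319 × 1.97 = 1572.69 J
n(CaCl₂) = 2.46 / 110.98 = 0.0221662 mol
Temperature rose, so q_rxn = −|q_surr| = -1.57269 kJ
ΔH = q_rxn / n = -70.9499 kJ/mol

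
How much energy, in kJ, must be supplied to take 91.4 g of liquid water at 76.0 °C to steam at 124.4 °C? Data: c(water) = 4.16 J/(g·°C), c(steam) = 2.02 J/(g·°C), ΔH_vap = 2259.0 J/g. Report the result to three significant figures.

q1 (heat water 76.0→100.0 °C): 91.4 × 4.16 × 24.0 = 9125 J
q2 (vaporize at 100 °C): 91.4 × 2259.0 = 206473 J
q3 (heat steam 100.0→124.4 °C): 91.4 × 2.02 × 24.4 = 4505 J
Total: 9125 + 206473 + 4505 = 220103 J = 220 kJ

q = 220 kJ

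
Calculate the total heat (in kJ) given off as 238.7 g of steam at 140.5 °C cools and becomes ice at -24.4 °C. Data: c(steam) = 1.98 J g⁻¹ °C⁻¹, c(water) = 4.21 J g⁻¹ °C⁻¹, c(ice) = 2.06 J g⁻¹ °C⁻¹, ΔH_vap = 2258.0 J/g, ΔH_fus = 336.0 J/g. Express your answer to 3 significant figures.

q = 751 kJ

q1 (cool steam 140.5→100 °C): 238.7 × 1.98 × 40.5 = 19141 J
q2 (condense at 100 °C): 238.7 × 2258.0 = 538985 J
q3 (cool water 100→0 °C): 238.7 × 4.21 × 100.0 = 100493 J
q4 (freeze at 0 °C): 238.7 × 336.0 = 80203 J
q5 (cool ice 0→-24.4 °C): 238.7 × 2.06 × 24.4 = 11998 J
Total: 19141 + 538985 + 100493 + 80203 + 11998 = 750820 J = 751 kJ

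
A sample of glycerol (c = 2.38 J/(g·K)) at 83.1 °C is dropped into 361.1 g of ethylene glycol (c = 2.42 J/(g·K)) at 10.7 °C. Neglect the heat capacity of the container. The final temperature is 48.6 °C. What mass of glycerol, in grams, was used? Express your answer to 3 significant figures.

q_gained = (361.1 × 2.42) × (48.6 − 10.7) = 33120 J
q_lost = m × 2.38 × (83.1 − 48.6) = 82.11 m
m = 33120 / 82.11 = 403 g

m = 403 g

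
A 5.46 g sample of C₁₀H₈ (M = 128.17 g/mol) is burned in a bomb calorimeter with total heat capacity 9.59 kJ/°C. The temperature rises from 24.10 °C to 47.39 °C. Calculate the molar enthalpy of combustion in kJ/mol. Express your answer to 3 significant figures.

ΔH = -5240 kJ/mol

ΔT = 47.39 − 24.10 = 23.29 °C
q_cal = C_cal × ΔT = 9.59 × 23.29 = 223.3511 kJ
n = 5.46 / 128.17 = 0.04260 mol
q_rxn = −q_cal = -223.3511 kJ
ΔH = -223.3511 / 0.04260 = -5243 kJ/mol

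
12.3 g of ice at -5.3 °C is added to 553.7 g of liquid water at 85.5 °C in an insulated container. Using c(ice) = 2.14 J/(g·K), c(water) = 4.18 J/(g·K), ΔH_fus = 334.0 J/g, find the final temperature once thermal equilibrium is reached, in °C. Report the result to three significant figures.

T_f = 81.8 °C

Heat to bring ice to 0 °C and melt it: q₁ = 12.3×2.14×5.3 + 12.3×334.0 = 4247.7 J
Heat the water can supply cooling to 0 °C: 553.7×4.18×85.5 = 197887 J > q₁, so all ice melts.
Energy balance: 553.7×4.18×(85.5 − T) = 4247.7 + 12.3×4.18×(T − 0)
2314.466(85.5 − T) = 4247.7 + 51.414 T
197887 − 4247.7 = 2365.880 T
T = 193639.3 / 2365.880 = 81.847 °C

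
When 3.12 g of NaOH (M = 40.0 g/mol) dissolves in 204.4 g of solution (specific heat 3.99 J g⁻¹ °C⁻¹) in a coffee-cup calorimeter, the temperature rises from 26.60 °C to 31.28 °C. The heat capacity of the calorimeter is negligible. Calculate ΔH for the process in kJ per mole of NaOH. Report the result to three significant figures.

|ΔT| = |31.28 − 26.60| = 4.68 °C
|q_surr| = (204.4 × 3.99) × 4.68 = 815.556 × 4.68 = 3817 J
n(NaOH) = 3.12 / 40.0 = 0.07800 mol
Temperature rose, so q_rxn = −|q_surr| = -3.817 kJ
ΔH = q_rxn / n = -48.94 kJ/mol

ΔH = -48.9 kJ/mol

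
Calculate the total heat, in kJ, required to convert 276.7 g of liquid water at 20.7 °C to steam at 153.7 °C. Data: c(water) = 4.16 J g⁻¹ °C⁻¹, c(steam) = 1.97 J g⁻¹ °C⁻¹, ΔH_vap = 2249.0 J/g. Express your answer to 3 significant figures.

q1 (heat water 20.7→100.0 °C): 276.7 × 4.16 × 79.3 = 91280 J
q2 (vaporize at 100 °C): 276.7 × 2249.0 = 622298 J
q3 (heat steam 100.0→153.7 °C): 276.7 × 1.97 × 53.7 = 29272 J
Total: 91280 + 622298 + 29272 = 742850 J = 743 kJ

q = 743 kJ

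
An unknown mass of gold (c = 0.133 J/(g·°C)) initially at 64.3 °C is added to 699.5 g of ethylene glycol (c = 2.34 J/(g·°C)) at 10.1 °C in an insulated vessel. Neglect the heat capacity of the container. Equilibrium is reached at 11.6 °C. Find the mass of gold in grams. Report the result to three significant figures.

m = 350 g

q_gained = (699.5 × 2.34) × (11.6 − 10.1) = 2455 J
q_lost = m × 0.133 × (64.3 − 11.6) = 7.0091 m
m = 2455 / 7.0091 = 350 g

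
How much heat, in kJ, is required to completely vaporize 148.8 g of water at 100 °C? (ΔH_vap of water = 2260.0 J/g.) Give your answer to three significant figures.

q = m × ΔH_vap = 148.8 × 2260.0 = 336300 J = 336 kJ

q = 336 kJ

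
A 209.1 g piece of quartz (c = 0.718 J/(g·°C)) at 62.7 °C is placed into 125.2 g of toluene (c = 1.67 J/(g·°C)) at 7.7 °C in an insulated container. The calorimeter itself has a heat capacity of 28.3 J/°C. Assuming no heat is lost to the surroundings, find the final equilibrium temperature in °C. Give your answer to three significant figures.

Heat lost by quartz = heat gained by toluene + calorimeter.
(209.1)(0.718)(62.7 − T) = [(125.2)(1.67) + 28.3](T − 7.7)
150.1338 (62.7 − T) = 237.384 (T − 7.7)
9413.4 − 150.1338 T = 237.384 T − 1827.9
11241.3 = 387.5178 T
T = 29.01 °C

T_f = 29.0 °C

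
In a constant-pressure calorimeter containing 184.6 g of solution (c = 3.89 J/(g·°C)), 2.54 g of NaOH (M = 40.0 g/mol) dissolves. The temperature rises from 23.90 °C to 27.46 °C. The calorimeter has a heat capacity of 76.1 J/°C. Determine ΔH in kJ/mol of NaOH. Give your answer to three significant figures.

|ΔT| = |27.46 − 23.90| = 3.56 °C
|q_surr| = (184.6 × 3.89 + 76.1) × 3.56 = 794.194 × 3.56 = 2827 J
n(NaOH) = 2.54 / 40.0 = 0.06350 mol
Temperature rose, so q_rxn = −|q_surr| = -2.827 kJ
ΔH = q_rxn / n = -44.52 kJ/mol

ΔH = -44.5 kJ/mol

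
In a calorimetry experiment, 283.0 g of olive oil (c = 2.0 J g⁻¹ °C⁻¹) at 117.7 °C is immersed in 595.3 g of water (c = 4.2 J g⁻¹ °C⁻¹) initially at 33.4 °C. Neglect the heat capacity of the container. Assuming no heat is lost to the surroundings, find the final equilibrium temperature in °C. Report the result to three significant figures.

T_f = 49.0 °C

Heat lost by olive oil = heat gained by water.
(283.0)(2.0)(117.7 − T) = (595.3)(4.2)(T − 33.4)
566 (117.7 − T) = 2500.26 (T − 33.4)
66618 − 566 T = 2500.26 T − 83509
150127 = 3066.26 T
T = 48.96 °C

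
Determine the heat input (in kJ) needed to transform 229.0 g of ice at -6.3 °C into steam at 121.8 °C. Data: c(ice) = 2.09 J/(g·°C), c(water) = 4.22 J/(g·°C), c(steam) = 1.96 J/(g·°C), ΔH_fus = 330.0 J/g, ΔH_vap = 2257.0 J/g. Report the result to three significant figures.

q1 (heat ice -6.3→0.0 °C): 229.0 × 2.09 × 6.3 = 3015 J
q2 (melt at 0 °C): 229.0 × 330.0 = 75570 J
q3 (heat water 0.0→100.0 °C): 229.0 × 4.22 × 100.0 = 96638 J
q4 (vaporize at 100 °C): 229.0 × 2257.0 = 516853 J
q5 (heat steam 100.0→121.8 °C): 229.0 × 1.96 × 21.8 = 9785 J
Total: 3015 + 75570 + 96638 + 516853 + 9785 = 701861 J = 702 kJ

q = 702 kJ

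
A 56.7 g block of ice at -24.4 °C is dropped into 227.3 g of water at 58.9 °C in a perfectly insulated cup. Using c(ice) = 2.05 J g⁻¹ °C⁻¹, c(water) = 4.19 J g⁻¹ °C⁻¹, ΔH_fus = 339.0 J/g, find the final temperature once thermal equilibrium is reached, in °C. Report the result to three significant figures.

Heat to bring ice to 0 °C and melt it: q₁ = 56.7×2.05×24.4 + 56.7×339.0 = 22057 J
Heat the water can supply cooling to 0 °C: 227.3×4.19×58.9 = 56095.6 J > q₁, so all ice melts.
Energy balance: 227.3×4.19×(58.9 − T) = 22057 + 56.7×4.19×(T − 0)
952.387(58.9 − T) = 22057 + 237.573 T
56095.6 − 22057 = 1189.960 T
T = 34038.6 / 1189.960 = 28.60 °C

T_f = 28.6 °C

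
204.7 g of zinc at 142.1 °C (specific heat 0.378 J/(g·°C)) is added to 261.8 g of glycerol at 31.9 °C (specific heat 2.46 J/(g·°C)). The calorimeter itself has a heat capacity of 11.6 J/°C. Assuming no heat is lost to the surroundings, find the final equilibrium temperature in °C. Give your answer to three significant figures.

Heat lost by zinc = heat gained by glycerol + calorimeter.
(204.7)(0.378)(142.1 − T) = [(261.8)(2.46) + 11.6](T − 31.9)
77.3766 (142.1 − T) = 655.628 (T − 31.9)
10995 − 77.3766 T = 655.628 T − 20915
31910 = 733.0046 T
T = 43.53 °C

T_f = 43.5 °C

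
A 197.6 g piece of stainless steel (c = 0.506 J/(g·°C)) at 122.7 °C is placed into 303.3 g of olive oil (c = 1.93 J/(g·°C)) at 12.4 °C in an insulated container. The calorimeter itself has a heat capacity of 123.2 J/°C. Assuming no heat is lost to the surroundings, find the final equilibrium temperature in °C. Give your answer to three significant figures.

Heat lost by stainless steel = heat gained by olive oil + calorimeter.
(197.6)(0.506)(122.7 − T) = [(303.3)(1.93) + 123.2](T − 12.4)
99.9856 (122.7 − T) = 708.569 (T − 12.4)
12268 − 99.9856 T = 708.569 T − 8786.3
21054.3 = 808.5546 T
T = 26.04 °C

T_f = 26.0 °C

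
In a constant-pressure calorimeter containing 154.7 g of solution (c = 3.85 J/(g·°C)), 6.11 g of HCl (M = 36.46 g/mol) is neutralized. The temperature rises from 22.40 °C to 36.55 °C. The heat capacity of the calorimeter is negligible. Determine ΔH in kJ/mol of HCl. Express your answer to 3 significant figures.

ΔH = -50.3 kJ/mol

|ΔT| = |36.55 − 22.40| = 14.15 °C
|q_surr| = (154.7 × 3.85) × 14.15 = 595.595 × 14.15 = 8428 J
n(HCl) = 6.11 / 36.46 = 0.1676 mol
Temperature rose, so q_rxn = −|q_surr| = -8.428 kJ
ΔH = q_rxn / n = -50.29 kJ/mol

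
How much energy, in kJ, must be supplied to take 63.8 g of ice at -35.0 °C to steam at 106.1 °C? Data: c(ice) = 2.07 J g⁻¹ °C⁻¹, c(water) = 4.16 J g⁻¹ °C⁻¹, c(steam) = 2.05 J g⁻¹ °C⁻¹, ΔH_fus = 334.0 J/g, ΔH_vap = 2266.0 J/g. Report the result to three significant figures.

q = 198 kJ

q1 (heat ice -35.0→0.0 °C): 63.8 × 2.07 × 35.0 = 4622 J
q2 (melt at 0 °C): 63.8 × 334.0 = 21309 J
q3 (heat water 0.0→100.0 °C): 63.8 × 4.16 × 100.0 = 26541 J
q4 (vaporize at 100 °C): 63.8 × 2266.0 = 144571 J
q5 (heat steam 100.0→106.1 °C): 63.8 × 2.05 × 6.1 = 798 J
Total: 4622 + 21309 + 26541 + 144571 + 798 = 197841 J = 198 kJ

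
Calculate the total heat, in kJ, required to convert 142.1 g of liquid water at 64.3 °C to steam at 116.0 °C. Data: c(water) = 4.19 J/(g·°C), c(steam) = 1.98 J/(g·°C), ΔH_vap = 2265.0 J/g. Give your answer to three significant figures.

q = 348 kJ

q1 (heat water 64.3→100.0 °C): 142.1 × 4.19 × 35.7 = 21256 J
q2 (vaporize at 100 °C): 142.1 × 2265.0 = 321857 J
q3 (heat steam 100.0→116.0 °C): 142.1 × 1.98 × 16.0 = 4502 J
Total: 21256 + 321857 + 4502 = 347615 J = 348 kJ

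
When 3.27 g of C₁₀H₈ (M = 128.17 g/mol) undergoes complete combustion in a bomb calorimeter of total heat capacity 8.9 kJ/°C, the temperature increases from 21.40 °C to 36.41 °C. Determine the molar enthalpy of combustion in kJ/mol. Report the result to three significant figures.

ΔT = 36.41 − 21.40 = 15.01 °C
q_cal = C_cal × ΔT = 8.9 × 15.01 = 133.589 kJ
n = 3.27 / 128.17 = 0.02551 mol
q_rxn = −q_cal = -133.589 kJ
ΔH = -133.589 / 0.02551 = -5237 kJ/mol

ΔH = -5240 kJ/mol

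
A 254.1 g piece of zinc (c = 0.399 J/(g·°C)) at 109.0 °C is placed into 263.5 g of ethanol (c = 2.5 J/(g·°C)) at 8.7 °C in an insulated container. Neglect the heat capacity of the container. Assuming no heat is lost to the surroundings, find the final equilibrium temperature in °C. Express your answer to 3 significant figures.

Heat lost by zinc = heat gained by ethanol.
(254.1)(0.399)(109.0 − T) = (263.5)(2.5)(T − 8.7)
101.3859 (109.0 − T) = 658.75 (T − 8.7)
11051 − 101.3859 T = 658.75 T − 5731.1
16782.1 = 760.1359 T
T = 22.08 °C

T_f = 22.1 °C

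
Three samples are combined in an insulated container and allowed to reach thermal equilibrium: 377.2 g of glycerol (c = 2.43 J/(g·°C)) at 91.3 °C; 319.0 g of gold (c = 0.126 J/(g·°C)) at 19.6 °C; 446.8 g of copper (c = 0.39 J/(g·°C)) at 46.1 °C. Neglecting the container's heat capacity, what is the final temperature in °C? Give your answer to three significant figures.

Σ mᵢcᵢ(T − Tᵢ) = 0  ⇒  T = Σ mᵢcᵢTᵢ / Σ mᵢcᵢ
Σ mᵢcᵢ = 377.2×2.43 + 319.0×0.126 + 446.8×0.39 = 1131.042
Σ mᵢcᵢTᵢ = 916.596×91.3 + 40.194×19.6 + 174.252×46.1 = 92506
T = 92506 / 1131.042 = 81.79 °C

T_f = 81.8 °C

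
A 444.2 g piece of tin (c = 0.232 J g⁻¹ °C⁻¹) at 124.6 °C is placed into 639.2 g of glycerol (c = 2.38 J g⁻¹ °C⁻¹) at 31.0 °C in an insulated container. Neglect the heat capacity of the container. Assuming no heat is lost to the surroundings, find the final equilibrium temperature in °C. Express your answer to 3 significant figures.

T_f = 36.9 °C

Heat lost by tin = heat gained by glycerol.
(444.2)(0.232)(124.6 − T) = (639.2)(2.38)(T − 31.0)
103.0544 (124.6 − T) = 1521.296 (T − 31.0)
12841 − 103.0544 T = 1521.296 T − 47160
60001 = 1624.3504 T
T = 36.94 °C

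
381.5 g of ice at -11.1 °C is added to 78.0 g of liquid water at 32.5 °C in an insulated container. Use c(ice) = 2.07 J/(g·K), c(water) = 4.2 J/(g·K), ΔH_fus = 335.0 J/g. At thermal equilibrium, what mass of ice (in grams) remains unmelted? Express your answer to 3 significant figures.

Heat to warm all ice to 0 °C: 381.5×2.07×11.1 = 8765.7 J
Heat released by water cooling to 0 °C: 78.0×4.2×32.5 = 10647 J
10647 J < 8765.7 + 381.5×335.0 = 136568.2 J, so not all ice melts; final T = 0 °C.
Heat left for melting: 10647 − 8765.7 = 1881.3 J
Mass melted = 1881.3 / 335.0 = 5.616 g
Ice remaining = 381.5 − 5.616 = 375.884 g

m_ice remaining = 376 g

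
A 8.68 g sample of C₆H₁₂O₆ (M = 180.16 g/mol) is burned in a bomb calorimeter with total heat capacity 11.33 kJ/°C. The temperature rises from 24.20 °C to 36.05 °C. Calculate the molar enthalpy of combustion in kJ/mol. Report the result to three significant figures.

ΔT = 36.05 − 24.20 = 11.85 °C
q_cal = C_cal × ΔT = 11.33 × 11.85 = 134.2605 kJ
n = 8.68 / 180.16 = 0.04818 mol
q_rxn = −q_cal = -134.2605 kJ
ΔH = -134.2605 / 0.04818 = -2787 kJ/mol

ΔH = -2790 kJ/mol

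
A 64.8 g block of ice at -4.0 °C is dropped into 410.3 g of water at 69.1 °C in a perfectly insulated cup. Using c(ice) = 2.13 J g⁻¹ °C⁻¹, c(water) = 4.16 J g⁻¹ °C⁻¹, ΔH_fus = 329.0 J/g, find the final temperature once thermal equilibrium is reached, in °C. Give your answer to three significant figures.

Heat to bring ice to 0 °C and melt it: q₁ = 64.8×2.13×4.0 + 64.8×329.0 = 21871 J
Heat the water can supply cooling to 0 °C: 410.3×4.16×69.1 = 117943 J > q₁, so all ice melts.
Energy balance: 410.3×4.16×(69.1 − T) = 21871 + 64.8×4.16×(T − 0)
1706.848(69.1 − T) = 21871 + 269.568 T
117943 − 21871 = 1976.416 T
T = 96072 / 1976.416 = 48.61 °C

T_f = 48.6 °C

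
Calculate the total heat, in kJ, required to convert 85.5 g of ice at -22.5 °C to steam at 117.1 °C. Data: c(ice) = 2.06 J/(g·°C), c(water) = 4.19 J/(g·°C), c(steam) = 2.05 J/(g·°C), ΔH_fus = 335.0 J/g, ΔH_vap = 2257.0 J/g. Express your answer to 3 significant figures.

q = 264 kJ

q1 (heat ice -22.5→0.0 °C): 85.5 × 2.06 × 22.5 = 3963 J
q2 (melt at 0 °C): 85.5 × 335.0 = 28643 J
q3 (heat water 0.0→100.0 °C): 85.5 × 4.19 × 100.0 = 35825 J
q4 (vaporize at 100 °C): 85.5 × 2257.0 = 192974 J
q5 (heat steam 100.0→117.1 °C): 85.5 × 2.05 × 17.1 = 2997 J
Total: 3963 + 28643 + 35825 + 192974 + 2997 = 264402 J = 264 kJ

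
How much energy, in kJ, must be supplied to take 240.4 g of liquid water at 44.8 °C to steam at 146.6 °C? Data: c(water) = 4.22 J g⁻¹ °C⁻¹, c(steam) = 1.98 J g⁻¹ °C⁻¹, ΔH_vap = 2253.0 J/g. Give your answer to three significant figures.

q1 (heat water 44.8→100.0 °C): 240.4 × 4.22 × 55.2 = 56000 J
q2 (vaporize at 100 °C): 240.4 × 2253.0 = 541621 J
q3 (heat steam 100.0→146.6 °C): 240.4 × 1.98 × 46.6 = 22181 J
Total: 56000 + 541621 + 22181 = 619802 J = 620 kJ

q = 620 kJ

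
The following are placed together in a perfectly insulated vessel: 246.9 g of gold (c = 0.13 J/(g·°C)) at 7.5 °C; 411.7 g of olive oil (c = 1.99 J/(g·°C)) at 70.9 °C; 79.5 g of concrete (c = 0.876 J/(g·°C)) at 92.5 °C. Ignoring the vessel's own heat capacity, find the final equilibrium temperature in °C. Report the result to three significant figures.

T_f = 70.3 °C

Σ mᵢcᵢ(T − Tᵢ) = 0  ⇒  T = Σ mᵢcᵢTᵢ / Σ mᵢcᵢ
Σ mᵢcᵢ = 246.9×0.13 + 411.7×1.99 + 79.5×0.876 = 921.022
Σ mᵢcᵢTᵢ = 32.097×7.5 + 819.283×70.9 + 69.642×92.5 = 64770
T = 64770 / 921.022 = 70.32 °C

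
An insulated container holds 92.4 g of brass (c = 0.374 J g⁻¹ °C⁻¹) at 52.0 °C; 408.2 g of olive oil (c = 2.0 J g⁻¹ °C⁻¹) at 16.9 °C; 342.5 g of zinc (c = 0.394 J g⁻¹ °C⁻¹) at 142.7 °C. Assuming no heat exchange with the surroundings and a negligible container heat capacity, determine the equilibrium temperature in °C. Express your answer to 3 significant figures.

Σ mᵢcᵢ(T − Tᵢ) = 0  ⇒  T = Σ mᵢcᵢTᵢ / Σ mᵢcᵢ
Σ mᵢcᵢ = 92.4×0.374 + 408.2×2.0 + 342.5×0.394 = 985.9026
Σ mᵢcᵢTᵢ = 34.5576×52.0 + 816.4×16.9 + 134.945×142.7 = 34851
T = 34851 / 985.9026 = 35.349 °C

T_f = 35.3 °C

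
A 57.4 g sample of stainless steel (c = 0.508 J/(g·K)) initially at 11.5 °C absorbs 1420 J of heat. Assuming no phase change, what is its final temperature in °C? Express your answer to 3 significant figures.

T_f = 60.2 °C

ΔT = q / (m c) = 1420 / (57.4 × 0.508) = 48.70 °C
T_f = 11.5 + 48.70 = 60.20 °C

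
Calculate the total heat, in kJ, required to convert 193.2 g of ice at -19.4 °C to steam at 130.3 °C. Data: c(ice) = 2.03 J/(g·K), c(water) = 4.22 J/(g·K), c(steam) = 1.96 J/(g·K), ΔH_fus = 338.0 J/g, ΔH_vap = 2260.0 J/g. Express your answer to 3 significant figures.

q1 (heat ice -19.4→0.0 °C): 193.2 × 2.03 × 19.4 = 7609 J
q2 (melt at 0 °C): 193.2 × 338.0 = 65302 J
q3 (heat water 0.0→100.0 °C): 193.2 × 4.22 × 100.0 = 81530 J
q4 (vaporize at 100 °C): 193.2 × 2260.0 = 436632 J
q5 (heat steam 100.0→130.3 °C): 193.2 × 1.96 × 30.3 = 11474 J
Total: 7609 + 65302 + 81530 + 436632 + 11474 = 602547 J = 603 kJ

q = 603 kJ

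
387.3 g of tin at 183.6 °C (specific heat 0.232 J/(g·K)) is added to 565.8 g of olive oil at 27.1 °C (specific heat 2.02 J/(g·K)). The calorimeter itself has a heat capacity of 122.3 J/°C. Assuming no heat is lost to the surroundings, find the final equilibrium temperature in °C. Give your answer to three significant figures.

T_f = 37.5 °C

Heat lost by tin = heat gained by olive oil + calorimeter.
(387.3)(0.232)(183.6 − T) = [(565.8)(2.02) + 122.3](T − 27.1)
89.8536 (183.6 − T) = 1265.216 (T − 27.1)
16497 − 89.8536 T = 1265.216 T − 34287
50784 = 1355.0696 T
T = 37.48 °C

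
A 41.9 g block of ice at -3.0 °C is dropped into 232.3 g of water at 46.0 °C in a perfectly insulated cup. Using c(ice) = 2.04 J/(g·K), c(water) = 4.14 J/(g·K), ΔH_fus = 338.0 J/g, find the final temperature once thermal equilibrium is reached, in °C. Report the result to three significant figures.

T_f = 26.3 °C

Heat to bring ice to 0 °C and melt it: q₁ = 41.9×2.04×3.0 + 41.9×338.0 = 14419 J
Heat the water can supply cooling to 0 °C: 232.3×4.14×46.0 = 44239.2 J > q₁, so all ice melts.
Energy balance: 232.3×4.14×(46.0 − T) = 14419 + 41.9×4.14×(T − 0)
961.722(46.0 − T) = 14419 + 173.466 T
44239.2 − 14419 = 1135.188 T
T = 29820.2 / 1135.188 = 26.27 °C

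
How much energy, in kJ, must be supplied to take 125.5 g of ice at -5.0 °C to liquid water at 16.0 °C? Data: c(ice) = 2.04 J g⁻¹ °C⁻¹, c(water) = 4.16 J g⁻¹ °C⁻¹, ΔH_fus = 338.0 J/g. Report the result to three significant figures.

q = 52.1 kJ

q1 (heat ice -5.0→0.0 °C): 125.5 × 2.04 × 5.0 = 1280 J
q2 (melt at 0 °C): 125.5 × 338.0 = 42419 J
q3 (heat water 0.0→16.0 °C): 125.5 × 4.16 × 16.0 = 8353 J
Total: 1280 + 42419 + 8353 = 52052 J = 52.1 kJ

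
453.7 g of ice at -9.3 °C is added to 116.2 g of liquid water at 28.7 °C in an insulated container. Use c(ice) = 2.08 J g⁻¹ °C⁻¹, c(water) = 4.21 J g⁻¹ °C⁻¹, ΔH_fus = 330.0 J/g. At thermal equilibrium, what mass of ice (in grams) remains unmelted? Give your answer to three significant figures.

Heat to warm all ice to 0 °C: 453.7×2.08×9.3 = 8776.4 J
Heat released by water cooling to 0 °C: 116.2×4.21×28.7 = 14040 J
14040 J < 8776.4 + 453.7×330.0 = 158497.4 J, so not all ice melts; final T = 0 °C.
Heat left for melting: 14040 − 8776.4 = 5263.6 J
Mass melted = 5263.6 / 330.0 = 15.95 g
Ice remaining = 453.7 − 15.95 = 437.75 g

m_ice remaining = 438 g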